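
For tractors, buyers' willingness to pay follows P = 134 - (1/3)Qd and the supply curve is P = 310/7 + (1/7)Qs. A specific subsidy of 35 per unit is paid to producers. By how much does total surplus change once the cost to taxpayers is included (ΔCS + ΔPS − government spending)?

Pre-subsidy: 134 - (1/3)Q = 310/7 + (1/7)Q gives Q* = 188.4 and P* = 71.2.
With the subsidy, sellers receive Ps = Pb + 35 for each unit, where Pb is the price buyers pay.
On the curves, Pb = 134 - (1/3)Q and Ps = 310/7 + (1/7)Q; the wedge Ps − Pb = 35 gives 310/7 + (1/7)Q − (134 - (1/3)Q) = 35, so Q' = 261.9.
Then Pb = 134 − (1/3)·261.9 = 46.7 and Ps = 310/7 + (1/7)·261.9 = 81.7.
ΔCS = ½(188.4 + 261.9)(71.2 − 46.7) = 5516.175; ΔPS = ½(188.4 + 261.9)(81.7 − 71.2) = 2364.075.
Government spending = 35 × 261.9 = 9166.5.
Net change = 5516.175 + 2364.075 − 9166.5 = -1286.25. The loss equals the DWL triangle ½·35·73.5.

Net change in total surplus = -1286.25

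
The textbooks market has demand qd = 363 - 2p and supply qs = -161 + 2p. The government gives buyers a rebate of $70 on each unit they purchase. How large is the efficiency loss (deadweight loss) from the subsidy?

Pre-subsidy: 363 - 2p = -161 + 2p gives p* = 131, q* = 101.
With the rebate, buyers effectively pay pb = ps − 70, where ps is the price sellers receive.
Demand in terms of ps becomes qd = 363 − 2(ps − 70) = 503 - 2ps. Setting this equal to supply: 503 - 2ps = -161 + 2ps, so ps = 166.
Buyers pay pb = 166 − 70 = 96; q' = -161 + 2·166 = 171.
The subsidy expands output by 171 − 101 = 70 past the efficient level; on those units the gap between marginal cost and willingness to pay runs from 0 up to 70.
DWL = ½ × 70 × 70 = 2450.

Deadweight loss = $2450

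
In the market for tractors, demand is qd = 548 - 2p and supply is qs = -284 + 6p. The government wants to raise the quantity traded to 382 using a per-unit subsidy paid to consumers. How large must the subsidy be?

At q = 382, invert demand for the buyer price: pb = (548 − 382)/2 = 83; invert supply for the seller price: ps = (382 − (-284))/6 = 111.
The subsidy must fill the gap: s = ps − pb = 111 − 83 = 28.

Required subsidy s = 28 per unit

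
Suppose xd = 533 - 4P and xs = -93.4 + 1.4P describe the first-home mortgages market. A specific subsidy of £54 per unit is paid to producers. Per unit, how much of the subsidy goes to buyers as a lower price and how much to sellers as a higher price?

Buyers gain £14 per unit; sellers gain £40 per unit

Pre-subsidy: 533 - 4P = -93.4 + 1.4P gives P* = 116, x* = 69.
With the subsidy, sellers receive Ps = Pb + 54 for each unit, where Pb is the price buyers pay.
Supply in terms of Pb becomes xs = -93.4 + 1.4(Pb + 54) = -17.8 + 1.4Pb. Setting this equal to demand: 533 - 4Pb = -17.8 + 1.4Pb, so Pb = 102.
Sellers receive Ps = 102 + 54 = 156; x' = 533 − 4·102 = 125.
Buyers' price falls by P* − Pb = 116 − 102 = 14; sellers' price rises by Ps − P* = 156 − 116 = 40.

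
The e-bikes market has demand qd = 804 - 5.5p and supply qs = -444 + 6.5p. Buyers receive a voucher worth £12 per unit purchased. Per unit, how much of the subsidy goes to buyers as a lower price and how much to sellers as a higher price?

Pre-subsidy: 804 - 5.5p = -444 + 6.5p gives p* = 104, q* = 232.
With the rebate, buyers effectively pay pb = ps − 12, where ps is the price sellers receive.
Demand in terms of ps becomes qd = 804 − 5.5(ps − 12) = 870 - 5.5ps. Setting this equal to supply: 870 - 5.5ps = -444 + 6.5ps, so ps = 109.5.
Buyers pay pb = 109.5 − 12 = 97.5; q' = -444 + 6.5·109.5 = 267.75.
Buyers' price falls by p* − pb = 104 − 97.5 = 6.5; sellers' price rises by ps − p* = 109.5 − 104 = 5.5.

Buyers gain £6.5 per unit; sellers gain £5.5 per unit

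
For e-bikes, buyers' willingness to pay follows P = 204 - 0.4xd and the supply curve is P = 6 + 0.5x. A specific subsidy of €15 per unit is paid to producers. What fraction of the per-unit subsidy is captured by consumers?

Pre-subsidy: 204 - 0.4x = 6 + 0.5x gives x* = 220 and P* = 116.
With the subsidy, sellers receive Ps = Pb + 15 for each unit, where Pb is the price buyers pay.
On the curves, Pb = 204 - 0.4x and Ps = 6 + 0.5x; the wedge Ps − Pb = 15 gives 6 + 0.5x − (204 - 0.4x) = 15, so x' = 710/3.
Then Pb = 204 − 0.4·(710/3) = 328/3 and Ps = 6 + 0.5·(710/3) = 373/3.
Buyers' price falls by P* − Pb = 116 − 328/3 = 20/3; sellers' price rises by Ps − P* = 373/3 − 116 = 25/3.
So consumers capture (20/3)/15 = 4/9 of each unit of subsidy.

Consumer share = 4/9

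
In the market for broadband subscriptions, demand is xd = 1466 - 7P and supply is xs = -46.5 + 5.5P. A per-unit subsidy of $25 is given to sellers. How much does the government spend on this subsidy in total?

Pre-subsidy: 1466 - 7P = -46.5 + 5.5P gives P* = 121, x* = 619.
With the subsidy, sellers receive Ps = Pb + 25 for each unit, where Pb is the price buyers pay.
Supply in terms of Pb becomes xs = -46.5 + 5.5(Pb + 25) = 91 + 5.5Pb. Setting this equal to demand: 1466 - 7Pb = 91 + 5.5Pb, so Pb = 110.
Sellers receive Ps = 110 + 25 = 135; x' = 1466 − 7·110 = 696.
Government outlay = subsidy × quantity = 25 × 696 = 17400.

Government cost = $17400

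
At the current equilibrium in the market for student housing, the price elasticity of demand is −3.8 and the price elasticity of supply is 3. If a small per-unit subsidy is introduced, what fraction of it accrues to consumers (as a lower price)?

For a small subsidy around the equilibrium, the benefit split depends on the relative slopes, which at a point are proportional to the elasticities.
Buyer share = εs/(εs + |εd|) = 3/(3 + 3.8) = 15/34; seller share = |εd|/(εs + |εd|) = 19/34.

Consumer share = 15/34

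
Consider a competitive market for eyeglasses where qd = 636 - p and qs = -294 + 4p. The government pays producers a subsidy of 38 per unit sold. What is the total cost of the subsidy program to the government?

Government cost = 18255.2

Pre-subsidy: 636 - p = -294 + 4p gives p* = 186, q* = 450.
With the subsidy, sellers receive ps = pb + 38 for each unit, where pb is the price buyers pay.
Supply in terms of pb becomes qs = -294 + 4(pb + 38) = -142 + 4pb. Setting this equal to demand: 636 - pb = -142 + 4pb, so pb = 155.6.
Sellers receive ps = 155.6 + 38 = 193.6; q' = 636 − 1·155.6 = 480.4.
Government outlay = subsidy × quantity = 38 × 480.4 = 18255.2.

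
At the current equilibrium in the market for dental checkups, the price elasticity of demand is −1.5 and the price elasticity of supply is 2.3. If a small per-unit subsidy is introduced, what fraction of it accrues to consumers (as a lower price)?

For a small subsidy around the equilibrium, the benefit split depends on the relative slopes, which at a point are proportional to the elasticities.
Buyer share = εs/(εs + |εd|) = 2.3/(2.3 + 1.5) = 23/38; seller share = |εd|/(εs + |εd|) = 15/38.

Consumer share = 23/38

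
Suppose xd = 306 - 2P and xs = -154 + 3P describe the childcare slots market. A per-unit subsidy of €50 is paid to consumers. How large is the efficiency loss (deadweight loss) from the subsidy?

Deadweight loss = €1500

Pre-subsidy: 306 - 2P = -154 + 3P gives P* = 92, x* = 122.
With the rebate, buyers effectively pay Pb = Ps − 50, where Ps is the price sellers receive.
Demand in terms of Ps becomes xd = 306 − 2(Ps − 50) = 406 - 2Ps. Setting this equal to supply: 406 - 2Ps = -154 + 3Ps, so Ps = 112.
Buyers pay Pb = 112 − 50 = 62; x' = -154 + 3·112 = 182.
The subsidy expands output by 182 − 122 = 60 past the efficient level; on those units the gap between marginal cost and willingness to pay runs from 0 up to 50.
DWL = ½ × 50 × 60 = 1500.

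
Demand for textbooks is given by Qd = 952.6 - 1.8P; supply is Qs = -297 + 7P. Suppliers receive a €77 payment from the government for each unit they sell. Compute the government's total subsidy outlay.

Pre-subsidy: 952.6 - 1.8P = -297 + 7P gives P* = 142, Q* = 697.
With the subsidy, sellers receive Ps = Pb + 77 for each unit, where Pb is the price buyers pay.
Supply in terms of Pb becomes Qs = -297 + 7(Pb + 77) = 242 + 7Pb. Setting this equal to demand: 952.6 - 1.8Pb = 242 + 7Pb, so Pb = 80.75.
Sellers receive Ps = 80.75 + 77 = 157.75; Q' = 952.6 − 1.8·80.75 = 807.25.
Government outlay = subsidy × quantity = 77 × 807.25 = 62158.25.

Government cost = €62158.25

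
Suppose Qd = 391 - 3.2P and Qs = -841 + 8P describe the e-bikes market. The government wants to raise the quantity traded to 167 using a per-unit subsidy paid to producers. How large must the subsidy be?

At Q = 167, invert demand for the buyer price: Pb = (391 − 167)/3.2 = 70; invert supply for the seller price: Ps = (167 − (-841))/8 = 126.
The subsidy must fill the gap: s = Ps − Pb = 126 − 70 = 56.

Required subsidy s = 56 per unit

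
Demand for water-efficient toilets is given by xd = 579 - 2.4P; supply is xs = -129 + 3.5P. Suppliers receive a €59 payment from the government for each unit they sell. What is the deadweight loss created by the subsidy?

Deadweight loss = €2478

Pre-subsidy: 579 - 2.4P = -129 + 3.5P gives P* = 120, x* = 291.
With the subsidy, sellers receive Ps = Pb + 59 for each unit, where Pb is the price buyers pay.
Supply in terms of Pb becomes xs = -129 + 3.5(Pb + 59) = 77.5 + 3.5Pb. Setting this equal to demand: 579 - 2.4Pb = 77.5 + 3.5Pb, so Pb = 85.
Sellers receive Ps = 85 + 59 = 144; x' = 579 − 2.4·85 = 375.
The subsidy expands output by 375 − 291 = 84 past the efficient level; on those units the gap between marginal cost and willingness to pay runs from 0 up to 59.
DWL = ½ × 59 × 84 = 2478.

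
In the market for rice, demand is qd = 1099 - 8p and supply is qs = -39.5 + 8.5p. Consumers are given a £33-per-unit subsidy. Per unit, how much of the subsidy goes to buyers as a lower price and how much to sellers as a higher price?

Buyers gain £17 per unit; sellers gain £16 per unit

Pre-subsidy: 1099 - 8p = -39.5 + 8.5p gives p* = 69, q* = 547.
With the rebate, buyers effectively pay pb = ps − 33, where ps is the price sellers receive.
Demand in terms of ps becomes qd = 1099 − 8(ps − 33) = 1363 - 8ps. Setting this equal to supply: 1363 - 8ps = -39.5 + 8.5ps, so ps = 85.
Buyers pay pb = 85 − 33 = 52; q' = -39.5 + 8.5·85 = 683.
Buyers' price falls by p* − pb = 69 − 52 = 17; sellers' price rises by ps − p* = 85 − 69 = 16.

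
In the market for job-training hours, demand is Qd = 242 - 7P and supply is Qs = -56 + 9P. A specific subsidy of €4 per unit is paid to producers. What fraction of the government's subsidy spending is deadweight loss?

Pre-subsidy: 242 - 7P = -56 + 9P gives P* = 18.625, Q* = 111.625.
With the subsidy, sellers receive Ps = Pb + 4 for each unit, where Pb is the price buyers pay.
Supply in terms of Pb becomes Qs = -56 + 9(Pb + 4) = -20 + 9Pb. Setting this equal to demand: 242 - 7Pb = -20 + 9Pb, so Pb = 16.375.
Sellers receive Ps = 16.375 + 4 = 20.375; Q' = 242 − 7·16.375 = 127.375.
ΔCS = ½(111.625 + 127.375)(18.625 − 16.375) = 268.875; ΔPS = ½(111.625 + 127.375)(20.375 − 18.625) = 209.125.
Government spending = 4 × 127.375 = 509.5.
DWL = ½ × 4 × (127.375 − 111.625) = 31.5; fraction = 31.5 / 509.5 = 63/1019.

DWL / government spending = 63/1019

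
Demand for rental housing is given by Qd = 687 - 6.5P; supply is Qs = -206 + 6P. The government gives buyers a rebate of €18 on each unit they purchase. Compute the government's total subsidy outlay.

Government cost = €5018.4

Pre-subsidy: 687 - 6.5P = -206 + 6P gives P* = 71.44, Q* = 222.64.
With the rebate, buyers effectively pay Pb = Ps − 18, where Ps is the price sellers receive.
Demand in terms of Ps becomes Qd = 687 − 6.5(Ps − 18) = 804 - 6.5Ps. Setting this equal to supply: 804 - 6.5Ps = -206 + 6Ps, so Ps = 80.8.
Buyers pay Pb = 80.8 − 18 = 62.8; Q' = -206 + 6·80.8 = 278.8.
Government outlay = subsidy × quantity = 18 × 278.8 = 5018.4.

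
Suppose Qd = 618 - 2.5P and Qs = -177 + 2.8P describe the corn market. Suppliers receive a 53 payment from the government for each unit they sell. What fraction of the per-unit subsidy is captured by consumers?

Pre-subsidy: 618 - 2.5P = -177 + 2.8P gives P* = 150, Q* = 243.
With the subsidy, sellers receive Ps = Pb + 53 for each unit, where Pb is the price buyers pay.
Supply in terms of Pb becomes Qs = -177 + 2.8(Pb + 53) = -28.6 + 2.8Pb. Setting this equal to demand: 618 - 2.5Pb = -28.6 + 2.8Pb, so Pb = 122.
Sellers receive Ps = 122 + 53 = 175; Q' = 618 − 2.5·122 = 313.
Buyers' price falls by P* − Pb = 150 − 122 = 28; sellers' price rises by Ps − P* = 175 − 150 = 25.
So consumers capture 28/53 = 28/53 of each unit of subsidy.

Consumer share = 28/53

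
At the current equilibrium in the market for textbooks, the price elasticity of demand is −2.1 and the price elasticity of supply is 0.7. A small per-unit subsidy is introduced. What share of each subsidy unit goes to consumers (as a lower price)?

Consumer share = 0.25

For a small subsidy around the equilibrium, the benefit split depends on the relative slopes, which at a point are proportional to the elasticities.
Buyer share = εs/(εs + |εd|) = 0.7/(0.7 + 2.1) = 0.25; seller share = |εd|/(εs + |εd|) = 0.75.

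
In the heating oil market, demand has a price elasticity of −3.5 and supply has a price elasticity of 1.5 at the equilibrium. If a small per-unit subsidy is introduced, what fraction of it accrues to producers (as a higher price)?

For a small subsidy around the equilibrium, the benefit split depends on the relative slopes, which at a point are proportional to the elasticities.
Buyer share = εs/(εs + |εd|) = 1.5/(1.5 + 3.5) = 0.3; seller share = |εd|/(εs + |εd|) = 0.7.
So producers capture 0.7 of the subsidy.

Producer share = 0.7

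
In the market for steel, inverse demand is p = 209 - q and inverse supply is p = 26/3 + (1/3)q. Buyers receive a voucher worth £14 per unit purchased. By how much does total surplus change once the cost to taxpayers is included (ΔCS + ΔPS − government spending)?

Pre-subsidy: 209 - q = 26/3 + (1/3)q gives q* = 150.25 and p* = 58.75.
With the rebate, buyers effectively pay pb = ps − 14, where ps is the price sellers receive.
On the curves, pb = 209 - q and ps = 26/3 + (1/3)q; the wedge ps − pb = 14 gives 26/3 + (1/3)q − (209 - q) = 14, so q' = 160.75.
Then pb = 209 − 1·160.75 = 48.25 and ps = 26/3 + (1/3)·160.75 = 62.25.
ΔCS = ½(150.25 + 160.75)(58.75 − 48.25) = 1632.75; ΔPS = ½(150.25 + 160.75)(62.25 − 58.75) = 544.25.
Government spending = 14 × 160.75 = 2250.5.
Net change = 1632.75 + 544.25 − 2250.5 = -73.5. The loss equals the DWL triangle ½·14·10.5.

Net change in total surplus = -£73.5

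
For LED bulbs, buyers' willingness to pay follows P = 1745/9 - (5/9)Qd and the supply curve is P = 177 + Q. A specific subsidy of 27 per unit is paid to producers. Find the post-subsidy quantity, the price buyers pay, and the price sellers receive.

Pre-subsidy: 1745/9 - (5/9)Q = 177 + Q gives Q* = 76/7 and P* = 1315/7.
With the subsidy, sellers receive Ps = Pb + 27 for each unit, where Pb is the price buyers pay.
On the curves, Pb = 1745/9 - (5/9)Q and Ps = 177 + Q; the wedge Ps − Pb = 27 gives 177 + Q − (1745/9 - (5/9)Q) = 27, so Q' = 395/14.
Then Pb = 1745/9 − (5/9)·(395/14) = 2495/14 and Ps = 177 + 1·(395/14) = 2873/14.

Q' = 395/14; buyers pay 2495/14; sellers receive 2873/14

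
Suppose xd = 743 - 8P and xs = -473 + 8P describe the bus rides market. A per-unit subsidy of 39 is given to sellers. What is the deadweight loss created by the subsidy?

Deadweight loss = 3042

Pre-subsidy: 743 - 8P = -473 + 8P gives P* = 76, x* = 135.
With the subsidy, sellers receive Ps = Pb + 39 for each unit, where Pb is the price buyers pay.
Supply in terms of Pb becomes xs = -473 + 8(Pb + 39) = -161 + 8Pb. Setting this equal to demand: 743 - 8Pb = -161 + 8Pb, so Pb = 56.5.
Sellers receive Ps = 56.5 + 39 = 95.5; x' = 743 − 8·56.5 = 291.
The subsidy expands output by 291 − 135 = 156 past the efficient level; on those units the gap between marginal cost and willingness to pay runs from 0 up to 39.
DWL = ½ × 39 × 156 = 3042.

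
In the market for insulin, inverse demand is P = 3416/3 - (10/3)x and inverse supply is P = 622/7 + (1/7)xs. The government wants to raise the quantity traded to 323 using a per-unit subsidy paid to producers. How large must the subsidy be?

At x = 323, from the demand curve buyers pay Pb = 3416/3 − (10/3)·323 = 62; from the supply curve sellers need Ps = 622/7 + (1/7)·323 = 135.
The subsidy must fill the gap: s = Ps − Pb = 135 − 62 = 73.

Required subsidy s = 73 per unit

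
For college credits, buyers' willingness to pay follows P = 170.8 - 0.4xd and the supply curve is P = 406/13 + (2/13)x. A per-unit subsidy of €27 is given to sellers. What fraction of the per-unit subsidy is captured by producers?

Producer share = 5/18

Pre-subsidy: 170.8 - 0.4x = 406/13 + (2/13)x gives x* = 252 and P* = 70.
With the subsidy, sellers receive Ps = Pb + 27 for each unit, where Pb is the price buyers pay.
On the curves, Pb = 170.8 - 0.4x and Ps = 406/13 + (2/13)x; the wedge Ps − Pb = 27 gives 406/13 + (2/13)x − (170.8 - 0.4x) = 27, so x' = 300.75.
Then Pb = 170.8 − 0.4·300.75 = 50.5 and Ps = 406/13 + (2/13)·300.75 = 77.5.
Buyers' price falls by P* − Pb = 70 − 50.5 = 19.5; sellers' price rises by Ps − P* = 77.5 − 70 = 7.5.
So producers capture 7.5/27 = 5/18 of each unit of subsidy.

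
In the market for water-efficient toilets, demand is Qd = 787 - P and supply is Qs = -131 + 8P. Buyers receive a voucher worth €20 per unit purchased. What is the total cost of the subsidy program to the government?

Pre-subsidy: 787 - P = -131 + 8P gives P* = 102, Q* = 685.
With the rebate, buyers effectively pay Pb = Ps − 20, where Ps is the price sellers receive.
Demand in terms of Ps becomes Qd = 787 − 1(Ps − 20) = 807 - Ps. Setting this equal to supply: 807 - Ps = -131 + 8Ps, so Ps = 938/9.
Buyers pay Pb = 938/9 − 20 = 758/9; Q' = -131 + 8·(938/9) = 6325/9.
Government outlay = subsidy × quantity = 20 × 6325/9 = 126500/9.

Government cost = 126500/9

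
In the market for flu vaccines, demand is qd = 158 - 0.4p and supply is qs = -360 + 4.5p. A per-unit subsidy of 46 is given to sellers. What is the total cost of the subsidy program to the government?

Government cost = 298908/49

Pre-subsidy: 158 - 0.4p = -360 + 4.5p gives p* = 740/7, q* = 810/7.
With the subsidy, sellers receive ps = pb + 46 for each unit, where pb is the price buyers pay.
Supply in terms of pb becomes qs = -360 + 4.5(pb + 46) = -153 + 4.5pb. Setting this equal to demand: 158 - 0.4pb = -153 + 4.5pb, so pb = 3110/49.
Sellers receive ps = 3110/49 + 46 = 5364/49; q' = 158 − 0.4·(3110/49) = 6498/49.
Government outlay = subsidy × quantity = 46 × 6498/49 = 298908/49.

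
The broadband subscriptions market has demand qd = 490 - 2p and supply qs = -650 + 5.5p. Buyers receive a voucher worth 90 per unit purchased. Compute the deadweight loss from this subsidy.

Pre-subsidy: 490 - 2p = -650 + 5.5p gives p* = 152, q* = 186.
With the rebate, buyers effectively pay pb = ps − 90, where ps is the price sellers receive.
Demand in terms of ps becomes qd = 490 − 2(ps − 90) = 670 - 2ps. Setting this equal to supply: 670 - 2ps = -650 + 5.5ps, so ps = 176.
Buyers pay pb = 176 − 90 = 86; q' = -650 + 5.5·176 = 318.
The subsidy expands output by 318 − 186 = 132 past the efficient level; on those units the gap between marginal cost and willingness to pay runs from 0 up to 90.
DWL = ½ × 90 × 132 = 5940.

Deadweight loss = 5940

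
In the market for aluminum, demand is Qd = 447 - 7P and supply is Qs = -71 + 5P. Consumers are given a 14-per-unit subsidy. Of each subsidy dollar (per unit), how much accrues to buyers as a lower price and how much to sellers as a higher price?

Pre-subsidy: 447 - 7P = -71 + 5P gives P* = 259/6, Q* = 869/6.
With the rebate, buyers effectively pay Pb = Ps − 14, where Ps is the price sellers receive.
Demand in terms of Ps becomes Qd = 447 − 7(Ps − 14) = 545 - 7Ps. Setting this equal to supply: 545 - 7Ps = -71 + 5Ps, so Ps = 154/3.
Buyers pay Pb = 154/3 − 14 = 112/3; Q' = -71 + 5·(154/3) = 557/3.
Buyers' price falls by P* − Pb = 259/6 − 112/3 = 35/6; sellers' price rises by Ps − P* = 154/3 − 259/6 = 49/6.

Buyers gain 35/6 per unit; sellers gain 49/6 per unit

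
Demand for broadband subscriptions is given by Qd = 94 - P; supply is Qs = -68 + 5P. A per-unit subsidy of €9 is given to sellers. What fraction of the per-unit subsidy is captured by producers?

Producer share = 1/6

Pre-subsidy: 94 - P = -68 + 5P gives P* = 27, Q* = 67.
With the subsidy, sellers receive Ps = Pb + 9 for each unit, where Pb is the price buyers pay.
Supply in terms of Pb becomes Qs = -68 + 5(Pb + 9) = -23 + 5Pb. Setting this equal to demand: 94 - Pb = -23 + 5Pb, so Pb = 19.5.
Sellers receive Ps = 19.5 + 9 = 28.5; Q' = 94 − 1·19.5 = 74.5.
Buyers' price falls by P* − Pb = 27 − 19.5 = 7.5; sellers' price rises by Ps − P* = 28.5 − 27 = 1.5.
So producers capture 1.5/9 = 1/6 of each unit of subsidy.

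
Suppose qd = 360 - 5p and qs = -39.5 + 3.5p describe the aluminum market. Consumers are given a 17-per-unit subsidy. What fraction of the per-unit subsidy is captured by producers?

Pre-subsidy: 360 - 5p = -39.5 + 3.5p gives p* = 47, q* = 125.
With the rebate, buyers effectively pay pb = ps − 17, where ps is the price sellers receive.
Demand in terms of ps becomes qd = 360 − 5(ps − 17) = 445 - 5ps. Setting this equal to supply: 445 - 5ps = -39.5 + 3.5ps, so ps = 57.
Buyers pay pb = 57 − 17 = 40; q' = -39.5 + 3.5·57 = 160.
Buyers' price falls by p* − pb = 47 − 40 = 7; sellers' price rises by ps − p* = 57 − 47 = 10.
So producers capture 10/17 = 10/17 of each unit of subsidy.

Producer share = 10/17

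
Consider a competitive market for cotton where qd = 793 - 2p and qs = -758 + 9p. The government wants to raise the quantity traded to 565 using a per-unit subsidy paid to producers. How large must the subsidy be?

Required subsidy s = 33 per unit

At q = 565, invert demand for the buyer price: pb = (793 − 565)/2 = 114; invert supply for the seller price: ps = (565 − (-758))/9 = 147.
The subsidy must fill the gap: s = ps − pb = 147 − 114 = 33.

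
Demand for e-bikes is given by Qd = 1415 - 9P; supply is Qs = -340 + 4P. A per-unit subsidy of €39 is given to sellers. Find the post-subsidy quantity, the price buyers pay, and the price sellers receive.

Q' = 308; buyers pay €123; sellers receive €162

Pre-subsidy: 1415 - 9P = -340 + 4P gives P* = 135, Q* = 200.
With the subsidy, sellers receive Ps = Pb + 39 for each unit, where Pb is the price buyers pay.
Supply in terms of Pb becomes Qs = -340 + 4(Pb + 39) = -184 + 4Pb. Setting this equal to demand: 1415 - 9Pb = -184 + 4Pb, so Pb = 123.
Sellers receive Ps = 123 + 39 = 162; Q' = 1415 − 9·123 = 308.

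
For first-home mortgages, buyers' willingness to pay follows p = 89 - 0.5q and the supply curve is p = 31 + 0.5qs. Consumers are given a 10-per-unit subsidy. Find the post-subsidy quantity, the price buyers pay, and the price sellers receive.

q' = 68; buyers pay 55; sellers receive 65

Pre-subsidy: 89 - 0.5q = 31 + 0.5q gives q* = 58 and p* = 60.
With the rebate, buyers effectively pay pb = ps − 10, where ps is the price sellers receive.
On the curves, pb = 89 - 0.5q and ps = 31 + 0.5q; the wedge ps − pb = 10 gives 31 + 0.5q − (89 - 0.5q) = 10, so q' = 68.
Then pb = 89 − 0.5·68 = 55 and ps = 31 + 0.5·68 = 65.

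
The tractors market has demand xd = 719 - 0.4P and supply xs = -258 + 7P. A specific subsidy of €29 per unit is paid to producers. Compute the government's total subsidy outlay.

Government cost = 726595/37

Pre-subsidy: 719 - 0.4P = -258 + 7P gives P* = 4885/37, x* = 24649/37.
With the subsidy, sellers receive Ps = Pb + 29 for each unit, where Pb is the price buyers pay.
Supply in terms of Pb becomes xs = -258 + 7(Pb + 29) = -55 + 7Pb. Setting this equal to demand: 719 - 0.4Pb = -55 + 7Pb, so Pb = 3870/37.
Sellers receive Ps = 3870/37 + 29 = 4943/37; x' = 719 − 0.4·(3870/37) = 25055/37.
Government outlay = subsidy × quantity = 29 × 25055/37 = 726595/37.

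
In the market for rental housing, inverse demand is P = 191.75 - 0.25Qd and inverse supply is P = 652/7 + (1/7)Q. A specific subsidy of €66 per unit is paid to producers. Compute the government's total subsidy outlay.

Government cost = €27654

Pre-subsidy: 191.75 - 0.25Q = 652/7 + (1/7)Q gives Q* = 251 and P* = 129.
With the subsidy, sellers receive Ps = Pb + 66 for each unit, where Pb is the price buyers pay.
On the curves, Pb = 191.75 - 0.25Q and Ps = 652/7 + (1/7)Q; the wedge Ps − Pb = 66 gives 652/7 + (1/7)Q − (191.75 - 0.25Q) = 66, so Q' = 419.
Then Pb = 191.75 − 0.25·419 = 87 and Ps = 652/7 + (1/7)·419 = 153.
Government outlay = subsidy × quantity = 66 × 419 = 27654.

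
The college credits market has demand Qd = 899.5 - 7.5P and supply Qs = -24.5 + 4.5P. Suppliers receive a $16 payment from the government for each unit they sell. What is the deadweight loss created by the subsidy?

Pre-subsidy: 899.5 - 7.5P = -24.5 + 4.5P gives P* = 77, Q* = 322.
With the subsidy, sellers receive Ps = Pb + 16 for each unit, where Pb is the price buyers pay.
Supply in terms of Pb becomes Qs = -24.5 + 4.5(Pb + 16) = 47.5 + 4.5Pb. Setting this equal to demand: 899.5 - 7.5Pb = 47.5 + 4.5Pb, so Pb = 71.
Sellers receive Ps = 71 + 16 = 87; Q' = 899.5 − 7.5·71 = 367.
The subsidy expands output by 367 − 322 = 45 past the efficient level; on those units the gap between marginal cost and willingness to pay runs from 0 up to 16.
DWL = ½ × 16 × 45 = 360.

Deadweight loss = $360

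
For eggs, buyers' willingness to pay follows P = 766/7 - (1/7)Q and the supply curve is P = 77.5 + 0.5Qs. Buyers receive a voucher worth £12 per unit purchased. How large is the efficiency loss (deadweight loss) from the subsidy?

Pre-subsidy: 766/7 - (1/7)Q = 77.5 + 0.5Q gives Q* = 149/3 and P* = 307/3.
With the rebate, buyers effectively pay Pb = Ps − 12, where Ps is the price sellers receive.
On the curves, Pb = 766/7 - (1/7)Q and Ps = 77.5 + 0.5Q; the wedge Ps − Pb = 12 gives 77.5 + 0.5Q − (766/7 - (1/7)Q) = 12, so Q' = 205/3.
Then Pb = 766/7 − (1/7)·(205/3) = 299/3 and Ps = 77.5 + 0.5·(205/3) = 335/3.
The subsidy expands output by 205/3 − 149/3 = 56/3 past the efficient level; on those units the gap between marginal cost and willingness to pay runs from 0 up to 12.
DWL = ½ × 12 × 56/3 = 112.

Deadweight loss = £112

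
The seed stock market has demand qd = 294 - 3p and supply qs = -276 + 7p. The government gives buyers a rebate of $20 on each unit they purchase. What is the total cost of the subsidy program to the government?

Pre-subsidy: 294 - 3p = -276 + 7p gives p* = 57, q* = 123.
With the rebate, buyers effectively pay pb = ps − 20, where ps is the price sellers receive.
Demand in terms of ps becomes qd = 294 − 3(ps − 20) = 354 - 3ps. Setting this equal to supply: 354 - 3ps = -276 + 7ps, so ps = 63.
Buyers pay pb = 63 − 20 = 43; q' = -276 + 7·63 = 165.
Government outlay = subsidy × quantity = 20 × 165 = 3300.

Government cost = $3300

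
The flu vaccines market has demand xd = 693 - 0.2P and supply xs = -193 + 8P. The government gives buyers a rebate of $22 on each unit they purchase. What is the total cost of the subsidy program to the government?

Government cost = 609466/41

Pre-subsidy: 693 - 0.2P = -193 + 8P gives P* = 4430/41, x* = 27527/41.
With the rebate, buyers effectively pay Pb = Ps − 22, where Ps is the price sellers receive.
Demand in terms of Ps becomes xd = 693 − 0.2(Ps − 22) = 697.4 - 0.2Ps. Setting this equal to supply: 697.4 - 0.2Ps = -193 + 8Ps, so Ps = 4452/41.
Buyers pay Pb = 4452/41 − 22 = 3550/41; x' = -193 + 8·(4452/41) = 27703/41.
Government outlay = subsidy × quantity = 22 × 27703/41 = 609466/41.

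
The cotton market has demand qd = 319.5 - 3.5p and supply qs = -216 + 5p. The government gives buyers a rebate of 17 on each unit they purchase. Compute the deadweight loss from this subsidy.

Pre-subsidy: 319.5 - 3.5p = -216 + 5p gives p* = 63, q* = 99.
With the rebate, buyers effectively pay pb = ps − 17, where ps is the price sellers receive.
Demand in terms of ps becomes qd = 319.5 − 3.5(ps − 17) = 379 - 3.5ps. Setting this equal to supply: 379 - 3.5ps = -216 + 5ps, so ps = 70.
Buyers pay pb = 70 − 17 = 53; q' = -216 + 5·70 = 134.
The subsidy expands output by 134 − 99 = 35 past the efficient level; on those units the gap between marginal cost and willingness to pay runs from 0 up to 17.
DWL = ½ × 17 × 35 = 297.5.

Deadweight loss = 297.5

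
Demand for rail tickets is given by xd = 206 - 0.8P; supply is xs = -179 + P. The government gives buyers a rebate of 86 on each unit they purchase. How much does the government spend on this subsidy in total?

Government cost = 56588/9

Pre-subsidy: 206 - 0.8P = -179 + P gives P* = 1925/9, x* = 314/9.
With the rebate, buyers effectively pay Pb = Ps − 86, where Ps is the price sellers receive.
Demand in terms of Ps becomes xd = 206 − 0.8(Ps − 86) = 274.8 - 0.8Ps. Setting this equal to supply: 274.8 - 0.8Ps = -179 + Ps, so Ps = 2269/9.
Buyers pay Pb = 2269/9 − 86 = 1495/9; x' = -179 + 1·(2269/9) = 658/9.
Government outlay = subsidy × quantity = 86 × 658/9 = 56588/9.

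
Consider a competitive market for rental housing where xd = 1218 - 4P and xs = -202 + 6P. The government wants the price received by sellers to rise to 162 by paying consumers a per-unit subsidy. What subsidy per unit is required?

Required subsidy s = 50 per unit

At a seller price of 162, quantity supplied is -202 + 6·162 = 770.
Buyers absorb 770 only when they pay Pb with 1218 − 4·Pb = 770, i.e. Pb = 112.
s = Ps − Pb = 162 − 112 = 50.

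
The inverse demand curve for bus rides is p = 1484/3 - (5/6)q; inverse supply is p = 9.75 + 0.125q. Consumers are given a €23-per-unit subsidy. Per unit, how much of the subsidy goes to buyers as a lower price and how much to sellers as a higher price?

Buyers gain €20 per unit; sellers gain €3 per unit

Pre-subsidy: 1484/3 - (5/6)q = 9.75 + 0.125q gives q* = 506 and p* = 73.
With the rebate, buyers effectively pay pb = ps − 23, where ps is the price sellers receive.
On the curves, pb = 1484/3 - (5/6)q and ps = 9.75 + 0.125q; the wedge ps − pb = 23 gives 9.75 + 0.125q − (1484/3 - (5/6)q) = 23, so q' = 530.
Then pb = 1484/3 − (5/6)·530 = 53 and ps = 9.75 + 0.125·530 = 76.
Buyers' price falls by p* − pb = 73 − 53 = 20; sellers' price rises by ps − p* = 76 − 73 = 3.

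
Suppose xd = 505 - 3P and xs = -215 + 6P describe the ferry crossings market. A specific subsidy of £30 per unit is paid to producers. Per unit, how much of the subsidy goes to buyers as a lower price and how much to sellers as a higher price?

Buyers gain £20 per unit; sellers gain £10 per unit

Pre-subsidy: 505 - 3P = -215 + 6P gives P* = 80, x* = 265.
With the subsidy, sellers receive Ps = Pb + 30 for each unit, where Pb is the price buyers pay.
Supply in terms of Pb becomes xs = -215 + 6(Pb + 30) = -35 + 6Pb. Setting this equal to demand: 505 - 3Pb = -35 + 6Pb, so Pb = 60.
Sellers receive Ps = 60 + 30 = 90; x' = 505 − 3·60 = 325.
Buyers' price falls by P* − Pb = 80 − 60 = 20; sellers' price rises by Ps − P* = 90 − 80 = 10.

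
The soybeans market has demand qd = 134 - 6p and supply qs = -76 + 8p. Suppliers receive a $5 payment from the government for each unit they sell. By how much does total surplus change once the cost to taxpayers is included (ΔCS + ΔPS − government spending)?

Net change in total surplus = -300/7

Pre-subsidy: 134 - 6p = -76 + 8p gives p* = 15, q* = 44.
With the subsidy, sellers receive ps = pb + 5 for each unit, where pb is the price buyers pay.
Supply in terms of pb becomes qs = -76 + 8(pb + 5) = -36 + 8pb. Setting this equal to demand: 134 - 6pb = -36 + 8pb, so pb = 85/7.
Sellers receive ps = 85/7 + 5 = 120/7; q' = 134 − 6·(85/7) = 428/7.
ΔCS = ½(44 + 428/7)(15 − 85/7) = 7360/49; ΔPS = ½(44 + 428/7)(120/7 − 15) = 5520/49.
Government spending = 5 × 428/7 = 2140/7.
Net change = 7360/49 + 5520/49 − 2140/7 = -300/7. The loss equals the DWL triangle ½·5·120/7.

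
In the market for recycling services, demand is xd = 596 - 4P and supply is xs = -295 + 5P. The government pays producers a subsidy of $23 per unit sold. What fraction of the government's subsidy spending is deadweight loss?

DWL / government spending = 23/226

Pre-subsidy: 596 - 4P = -295 + 5P gives P* = 99, x* = 200.
With the subsidy, sellers receive Ps = Pb + 23 for each unit, where Pb is the price buyers pay.
Supply in terms of Pb becomes xs = -295 + 5(Pb + 23) = -180 + 5Pb. Setting this equal to demand: 596 - 4Pb = -180 + 5Pb, so Pb = 776/9.
Sellers receive Ps = 776/9 + 23 = 983/9; x' = 596 − 4·(776/9) = 2260/9.
ΔCS = ½(200 + 2260/9)(99 − 776/9) = 233450/81; ΔPS = ½(200 + 2260/9)(983/9 − 99) = 186760/81.
Government spending = 23 × 2260/9 = 51980/9.
DWL = ½ × 23 × (2260/9 − 200) = 5290/9; fraction = (5290/9) / (51980/9) = 23/226.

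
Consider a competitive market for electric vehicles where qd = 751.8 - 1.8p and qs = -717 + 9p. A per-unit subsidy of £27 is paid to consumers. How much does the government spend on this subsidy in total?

Pre-subsidy: 751.8 - 1.8p = -717 + 9p gives p* = 136, q* = 507.
With the rebate, buyers effectively pay pb = ps − 27, where ps is the price sellers receive.
Demand in terms of ps becomes qd = 751.8 − 1.8(ps − 27) = 800.4 - 1.8ps. Setting this equal to supply: 800.4 - 1.8ps = -717 + 9ps, so ps = 140.5.
Buyers pay pb = 140.5 − 27 = 113.5; q' = -717 + 9·140.5 = 547.5.
Government outlay = subsidy × quantity = 27 × 547.5 = 14782.5.

Government cost = £14782.5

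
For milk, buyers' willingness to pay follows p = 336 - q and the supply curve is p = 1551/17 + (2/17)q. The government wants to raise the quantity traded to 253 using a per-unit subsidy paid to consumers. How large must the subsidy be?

At q = 253, from the demand curve buyers pay pb = 336 − 1·253 = 83; from the supply curve sellers need ps = 1551/17 + (2/17)·253 = 121.
The subsidy must fill the gap: s = ps − pb = 121 − 83 = 38.

Required subsidy s = 38 per unit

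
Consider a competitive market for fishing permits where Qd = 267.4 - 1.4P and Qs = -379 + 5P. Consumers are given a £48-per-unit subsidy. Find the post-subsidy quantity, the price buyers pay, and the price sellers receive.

Q' = 178.5; buyers pay £63.5; sellers receive £111.5

Pre-subsidy: 267.4 - 1.4P = -379 + 5P gives P* = 101, Q* = 126.
With the rebate, buyers effectively pay Pb = Ps − 48, where Ps is the price sellers receive.
Demand in terms of Ps becomes Qd = 267.4 − 1.4(Ps − 48) = 334.6 - 1.4Ps. Setting this equal to supply: 334.6 - 1.4Ps = -379 + 5Ps, so Ps = 111.5.
Buyers pay Pb = 111.5 − 48 = 63.5; Q' = -379 + 5·111.5 = 178.5.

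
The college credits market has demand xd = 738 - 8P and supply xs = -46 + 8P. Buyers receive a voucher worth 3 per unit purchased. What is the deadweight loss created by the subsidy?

Pre-subsidy: 738 - 8P = -46 + 8P gives P* = 49, x* = 346.
With the rebate, buyers effectively pay Pb = Ps − 3, where Ps is the price sellers receive.
Demand in terms of Ps becomes xd = 738 − 8(Ps − 3) = 762 - 8Ps. Setting this equal to supply: 762 - 8Ps = -46 + 8Ps, so Ps = 50.5.
Buyers pay Pb = 50.5 − 3 = 47.5; x' = -46 + 8·50.5 = 358.
The subsidy expands output by 358 − 346 = 12 past the efficient level; on those units the gap between marginal cost and willingness to pay runs from 0 up to 3.
DWL = ½ × 3 × 12 = 18.

Deadweight loss = 18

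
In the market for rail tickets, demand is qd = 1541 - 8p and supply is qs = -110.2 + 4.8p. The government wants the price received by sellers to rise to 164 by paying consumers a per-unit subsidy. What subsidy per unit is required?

Required subsidy s = 56 per unit

At a seller price of 164, quantity supplied is -110.2 + 4.8·164 = 677.
Buyers absorb 677 only when they pay pb with 1541 − 8·pb = 677, i.e. pb = 108.
s = ps − pb = 164 − 108 = 56.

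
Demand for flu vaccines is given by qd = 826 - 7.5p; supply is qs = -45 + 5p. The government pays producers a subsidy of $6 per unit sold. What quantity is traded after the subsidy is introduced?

Pre-subsidy: 826 - 7.5p = -45 + 5p gives p* = 69.68, q* = 303.4.
With the subsidy, sellers receive ps = pb + 6 for each unit, where pb is the price buyers pay.
Supply in terms of pb becomes qs = -45 + 5(pb + 6) = -15 + 5pb. Setting this equal to demand: 826 - 7.5pb = -15 + 5pb, so pb = 67.28.
Sellers receive ps = 67.28 + 6 = 73.28; q' = 826 − 7.5·67.28 = 321.4.

q' = 321.4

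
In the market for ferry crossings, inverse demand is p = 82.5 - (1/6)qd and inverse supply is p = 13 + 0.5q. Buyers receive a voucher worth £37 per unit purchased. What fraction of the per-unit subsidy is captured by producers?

Producer share = 0.75

Pre-subsidy: 82.5 - (1/6)q = 13 + 0.5q gives q* = 104.25 and p* = 65.125.
With the rebate, buyers effectively pay pb = ps − 37, where ps is the price sellers receive.
On the curves, pb = 82.5 - (1/6)q and ps = 13 + 0.5q; the wedge ps − pb = 37 gives 13 + 0.5q − (82.5 - (1/6)q) = 37, so q' = 159.75.
Then pb = 82.5 − (1/6)·159.75 = 55.875 and ps = 13 + 0.5·159.75 = 92.875.
Buyers' price falls by p* − pb = 65.125 − 55.875 = 9.25; sellers' price rises by ps − p* = 92.875 − 65.125 = 27.75.
So producers capture 27.75/37 = 0.75 of each unit of subsidy.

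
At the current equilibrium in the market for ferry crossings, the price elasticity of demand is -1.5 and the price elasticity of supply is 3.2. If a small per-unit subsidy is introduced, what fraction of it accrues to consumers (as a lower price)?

Consumer share = 32/47

For a small subsidy around the equilibrium, the benefit split depends on the relative slopes, which at a point are proportional to the elasticities.
Buyer share = εs/(εs + |εd|) = 3.2/(3.2 + 1.5) = 32/47; seller share = |εd|/(εs + |εd|) = 15/47.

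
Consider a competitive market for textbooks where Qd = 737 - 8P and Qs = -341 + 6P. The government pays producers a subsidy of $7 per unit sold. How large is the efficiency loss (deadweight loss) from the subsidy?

Deadweight loss = $84

Pre-subsidy: 737 - 8P = -341 + 6P gives P* = 77, Q* = 121.
With the subsidy, sellers receive Ps = Pb + 7 for each unit, where Pb is the price buyers pay.
Supply in terms of Pb becomes Qs = -341 + 6(Pb + 7) = -299 + 6Pb. Setting this equal to demand: 737 - 8Pb = -299 + 6Pb, so Pb = 74.
Sellers receive Ps = 74 + 7 = 81; Q' = 737 − 8·74 = 145.
The subsidy expands output by 145 − 121 = 24 past the efficient level; on those units the gap between marginal cost and willingness to pay runs from 0 up to 7.
DWL = ½ × 7 × 24 = 84.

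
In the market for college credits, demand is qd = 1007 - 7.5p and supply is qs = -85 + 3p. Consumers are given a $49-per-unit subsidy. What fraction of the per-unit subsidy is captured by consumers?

Consumer share = 2/7

Pre-subsidy: 1007 - 7.5p = -85 + 3p gives p* = 104, q* = 227.
With the rebate, buyers effectively pay pb = ps − 49, where ps is the price sellers receive.
Demand in terms of ps becomes qd = 1007 − 7.5(ps − 49) = 1374.5 - 7.5ps. Setting this equal to supply: 1374.5 - 7.5ps = -85 + 3ps, so ps = 139.
Buyers pay pb = 139 − 49 = 90; q' = -85 + 3·139 = 332.
Buyers' price falls by p* − pb = 104 − 90 = 14; sellers' price rises by ps − p* = 139 − 104 = 35.
So consumers capture 14/49 = 2/7 of each unit of subsidy.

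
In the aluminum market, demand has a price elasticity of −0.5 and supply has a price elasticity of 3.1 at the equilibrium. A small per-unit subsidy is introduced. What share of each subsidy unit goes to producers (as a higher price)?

For a small subsidy around the equilibrium, the benefit split depends on the relative slopes, which at a point are proportional to the elasticities.
Buyer share = εs/(εs + |εd|) = 3.1/(3.1 + 0.5) = 31/36; seller share = |εd|/(εs + |εd|) = 5/36.
So producers capture 5/36 of the subsidy.

Producer share = 5/36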